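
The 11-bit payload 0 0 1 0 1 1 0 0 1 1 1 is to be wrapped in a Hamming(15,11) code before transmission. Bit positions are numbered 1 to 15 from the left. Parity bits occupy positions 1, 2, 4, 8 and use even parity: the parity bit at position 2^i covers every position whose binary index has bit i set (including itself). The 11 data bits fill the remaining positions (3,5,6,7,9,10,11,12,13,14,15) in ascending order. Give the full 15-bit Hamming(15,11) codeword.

100001011100111

Place data bits at non-power-of-two positions: b3=0, b5=0, b6=1, b7=0, b9=1, b10=1, b11=0, b12=0, b13=1, b14=1, b15=1.
p1 = XOR of data positions {3,5,7,9,11,13,15} = 0⊕0⊕0⊕1⊕0⊕1⊕1 = 1
p2 = XOR of data positions {3,6,7,10,11,14,15} = 0⊕1⊕0⊕1⊕0⊕1⊕1 = 0
p4 = XOR of data positions {5,6,7,12,13,14,15} = 0⊕1⊕0⊕0⊕1⊕1⊕1 = 0
p8 = XOR of data positions {9,10,11,12,13,14,15} = 1⊕1⊕0⊕0⊕1⊕1⊕1 = 1
Codeword b1..b15 = 100001011100111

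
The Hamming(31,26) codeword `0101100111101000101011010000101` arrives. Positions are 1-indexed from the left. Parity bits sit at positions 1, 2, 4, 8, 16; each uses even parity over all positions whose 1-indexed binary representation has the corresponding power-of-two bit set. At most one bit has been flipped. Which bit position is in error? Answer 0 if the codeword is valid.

21

s1: b1⊕b3⊕b5⊕b7⊕b9⊕b11⊕b13⊕b15⊕b17⊕b19⊕b21⊕b23⊕b25⊕b27⊕b29⊕b31 = 0⊕0⊕1⊕0⊕1⊕1⊕1⊕0⊕1⊕1⊕1⊕0⊕0⊕0⊕1⊕1 = 1
s2: b2⊕b3⊕b6⊕b7⊕b10⊕b11⊕b14⊕b15⊕b18⊕b19⊕b22⊕b23⊕b26⊕b27⊕b30⊕b31 = 1⊕0⊕0⊕0⊕1⊕1⊕0⊕0⊕0⊕1⊕1⊕0⊕0⊕0⊕0⊕1 = 0
s4: b4⊕b5⊕b6⊕b7⊕b12⊕b13⊕b14⊕b15⊕b20⊕b21⊕b22⊕b23⊕b28⊕b29⊕b30⊕b31 = 1⊕1⊕0⊕0⊕0⊕1⊕0⊕0⊕0⊕1⊕1⊕0⊕0⊕1⊕0⊕1 = 1
s8: b8⊕b9⊕b10⊕b11⊕b12⊕b13⊕b14⊕b15⊕b24⊕b25⊕b26⊕b27⊕b28⊕b29⊕b30⊕b31 = 1⊕1⊕1⊕1⊕0⊕1⊕0⊕0⊕1⊕0⊕0⊕0⊕0⊕1⊕0⊕1 = 0
s16: b16⊕b17⊕b18⊕b19⊕b20⊕b21⊕b22⊕b23⊕b24⊕b25⊕b26⊕b27⊕b28⊕b29⊕b30⊕b31 = 0⊕1⊕0⊕1⊕0⊕1⊕1⊕0⊕1⊕0⊕0⊕0⊕0⊕1⊕0⊕1 = 1
Syndrome (s16...s1) = 10101 → position 21.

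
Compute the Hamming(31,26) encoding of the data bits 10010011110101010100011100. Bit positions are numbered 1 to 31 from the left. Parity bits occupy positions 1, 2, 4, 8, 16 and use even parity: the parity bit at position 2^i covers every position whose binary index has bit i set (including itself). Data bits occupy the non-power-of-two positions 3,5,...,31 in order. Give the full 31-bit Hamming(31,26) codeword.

0110001100111101101010100011100

Place data bits at non-power-of-two positions: b3=1, b5=0, b6=0, b7=1, b9=0, b10=0, b11=1, b12=1, b13=1, b14=1, b15=0, b17=1, b18=0, b19=1, b20=0, b21=1, b22=0, b23=1, b24=0, b25=0, b26=0, b27=1, b28=1, b29=1, b30=0, b31=0.
p1 = XOR of data positions {3,5,7,9,11,13,15,17,19,21,23,25,27,29,31} = 1⊕0⊕1⊕0⊕1⊕1⊕0⊕1⊕1⊕1⊕1⊕0⊕1⊕1⊕0 = 0
p2 = XOR of data positions {3,6,7,10,11,14,15,18,19,22,23,26,27,30,31} = 1⊕0⊕1⊕0⊕1⊕1⊕0⊕0⊕1⊕0⊕1⊕0⊕1⊕0⊕0 = 1
p4 = XOR of data positions {5,6,7,12,13,14,15,20,21,22,23,28,29,30,31} = 0⊕0⊕1⊕1⊕1⊕1⊕0⊕0⊕1⊕0⊕1⊕1⊕1⊕0⊕0 = 0
p8 = XOR of data positions {9,10,11,12,13,14,15,24,25,26,27,28,29,30,31} = 0⊕0⊕1⊕1⊕1⊕1⊕0⊕0⊕0⊕0⊕1⊕1⊕1⊕0⊕0 = 1
p16 = XOR of data positions {17,18,19,20,21,22,23,24,25,26,27,28,29,30,31} = 1⊕0⊕1⊕0⊕1⊕0⊕1⊕0⊕0⊕0⊕1⊕1⊕1⊕0⊕0 = 1
Codeword b1..b31 = 0110001100111101101010100011100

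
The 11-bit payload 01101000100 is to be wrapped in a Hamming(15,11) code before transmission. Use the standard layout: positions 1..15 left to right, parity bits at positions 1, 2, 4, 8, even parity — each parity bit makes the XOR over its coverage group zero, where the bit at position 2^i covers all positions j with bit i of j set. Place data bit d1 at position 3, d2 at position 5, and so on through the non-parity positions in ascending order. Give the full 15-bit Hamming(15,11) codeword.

110111001000100

Place data bits at non-power-of-two positions: b3=0, b5=1, b6=1, b7=0, b9=1, b10=0, b11=0, b12=0, b13=1, b14=0, b15=0.
p1 = XOR of data positions {3,5,7,9,11,13,15} = 0⊕1⊕0⊕1⊕0⊕1⊕0 = 1
p2 = XOR of data positions {3,6,7,10,11,14,15} = 0⊕1⊕0⊕0⊕0⊕0⊕0 = 1
p4 = XOR of data positions {5,6,7,12,13,14,15} = 1⊕1⊕0⊕0⊕1⊕0⊕0 = 1
p8 = XOR of data positions {9,10,11,12,13,14,15} = 1⊕0⊕0⊕0⊕1⊕0⊕0 = 0
Codeword b1..b15 = 110111001000100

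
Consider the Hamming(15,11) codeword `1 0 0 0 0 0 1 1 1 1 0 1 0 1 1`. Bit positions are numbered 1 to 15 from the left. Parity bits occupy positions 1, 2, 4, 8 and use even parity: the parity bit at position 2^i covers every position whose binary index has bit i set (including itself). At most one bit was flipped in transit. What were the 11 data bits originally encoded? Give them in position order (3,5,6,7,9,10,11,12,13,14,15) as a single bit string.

00011101011

s1: b1⊕b3⊕b5⊕b7⊕b9⊕b11⊕b13⊕b15 = 1⊕0⊕0⊕1⊕1⊕0⊕0⊕1 = 0
s2: b2⊕b3⊕b6⊕b7⊕b10⊕b11⊕b14⊕b15 = 0⊕0⊕0⊕1⊕1⊕0⊕1⊕1 = 0
s4: b4⊕b5⊕b6⊕b7⊕b12⊕b13⊕b14⊕b15 = 0⊕0⊕0⊕1⊕1⊕0⊕1⊕1 = 0
s8: b8⊕b9⊕b10⊕b11⊕b12⊕b13⊕b14⊕b15 = 1⊕1⊕1⊕0⊕1⊕0⊕1⊕1 = 0
Syndrome (s8...s1) = 0000 → position 0 (no error).
No correction needed.
Data bits at positions 3,5,6,7,9,10,11,12,13,14,15: 00011101011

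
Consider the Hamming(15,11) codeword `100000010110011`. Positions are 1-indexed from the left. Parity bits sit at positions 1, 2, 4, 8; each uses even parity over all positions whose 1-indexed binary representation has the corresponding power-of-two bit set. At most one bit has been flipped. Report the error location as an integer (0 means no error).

s1: b1⊕b3⊕b5⊕b7⊕b9⊕b11⊕b13⊕b15 = 1⊕0⊕0⊕0⊕0⊕1⊕0⊕1 = 1
s2: b2⊕b3⊕b6⊕b7⊕b10⊕b11⊕b14⊕b15 = 0⊕0⊕0⊕0⊕1⊕1⊕1⊕1 = 0
s4: b4⊕b5⊕b6⊕b7⊕b12⊕b13⊕b14⊕b15 = 0⊕0⊕0⊕0⊕0⊕0⊕1⊕1 = 0
s8: b8⊕b9⊕b10⊕b11⊕b12⊕b13⊕b14⊕b15 = 1⊕0⊕1⊕1⊕0⊕0⊕1⊕1 = 1
Syndrome (s8...s1) = 1001 → position 9.

9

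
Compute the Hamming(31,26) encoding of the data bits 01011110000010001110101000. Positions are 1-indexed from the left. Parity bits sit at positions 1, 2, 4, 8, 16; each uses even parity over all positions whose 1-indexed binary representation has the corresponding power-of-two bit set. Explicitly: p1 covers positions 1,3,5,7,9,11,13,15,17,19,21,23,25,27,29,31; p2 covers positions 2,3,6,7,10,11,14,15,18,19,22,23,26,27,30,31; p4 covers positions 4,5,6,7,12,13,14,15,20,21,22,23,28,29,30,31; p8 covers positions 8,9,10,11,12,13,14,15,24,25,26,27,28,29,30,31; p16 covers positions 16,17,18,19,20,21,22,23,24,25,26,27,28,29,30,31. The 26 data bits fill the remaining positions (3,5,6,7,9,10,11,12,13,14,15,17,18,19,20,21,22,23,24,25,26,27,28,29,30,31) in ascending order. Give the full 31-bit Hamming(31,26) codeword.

Place data bits at non-power-of-two positions: b3=0, b5=1, b6=0, b7=1, b9=1, b10=1, b11=1, b12=0, b13=0, b14=0, b15=0, b17=0, b18=1, b19=0, b20=0, b21=0, b22=1, b23=1, b24=1, b25=0, b26=1, b27=0, b28=1, b29=0, b30=0, b31=0.
p1 = XOR of data positions {3,5,7,9,11,13,15,17,19,21,23,25,27,29,31} = 0⊕1⊕1⊕1⊕1⊕0⊕0⊕0⊕0⊕0⊕1⊕0⊕0⊕0⊕0 = 1
p2 = XOR of data positions {3,6,7,10,11,14,15,18,19,22,23,26,27,30,31} = 0⊕0⊕1⊕1⊕1⊕0⊕0⊕1⊕0⊕1⊕1⊕1⊕0⊕0⊕0 = 1
p4 = XOR of data positions {5,6,7,12,13,14,15,20,21,22,23,28,29,30,31} = 1⊕0⊕1⊕0⊕0⊕0⊕0⊕0⊕0⊕1⊕1⊕1⊕0⊕0⊕0 = 1
p8 = XOR of data positions {9,10,11,12,13,14,15,24,25,26,27,28,29,30,31} = 1⊕1⊕1⊕0⊕0⊕0⊕0⊕1⊕0⊕1⊕0⊕1⊕0⊕0⊕0 = 0
p16 = XOR of data positions {17,18,19,20,21,22,23,24,25,26,27,28,29,30,31} = 0⊕1⊕0⊕0⊕0⊕1⊕1⊕1⊕0⊕1⊕0⊕1⊕0⊕0⊕0 = 0
Codeword b1..b31 = 1101101011100000010001110101000

1101101011100000010001110101000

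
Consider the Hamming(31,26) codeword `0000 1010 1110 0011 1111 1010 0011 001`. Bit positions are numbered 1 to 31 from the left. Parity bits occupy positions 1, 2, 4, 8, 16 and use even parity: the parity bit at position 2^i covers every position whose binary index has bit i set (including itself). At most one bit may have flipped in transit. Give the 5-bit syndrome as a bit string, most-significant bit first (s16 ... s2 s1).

01011

s1: b1⊕b3⊕b5⊕b7⊕b9⊕b11⊕b13⊕b15⊕b17⊕b19⊕b21⊕b23⊕b25⊕b27⊕b29⊕b31 = 0⊕0⊕1⊕1⊕1⊕1⊕0⊕1⊕1⊕1⊕1⊕1⊕0⊕1⊕0⊕1 = 1
s2: b2⊕b3⊕b6⊕b7⊕b10⊕b11⊕b14⊕b15⊕b18⊕b19⊕b22⊕b23⊕b26⊕b27⊕b30⊕b31 = 0⊕0⊕0⊕1⊕1⊕1⊕0⊕1⊕1⊕1⊕0⊕1⊕0⊕1⊕0⊕1 = 1
s4: b4⊕b5⊕b6⊕b7⊕b12⊕b13⊕b14⊕b15⊕b20⊕b21⊕b22⊕b23⊕b28⊕b29⊕b30⊕b31 = 0⊕1⊕0⊕1⊕0⊕0⊕0⊕1⊕1⊕1⊕0⊕1⊕1⊕0⊕0⊕1 = 0
s8: b8⊕b9⊕b10⊕b11⊕b12⊕b13⊕b14⊕b15⊕b24⊕b25⊕b26⊕b27⊕b28⊕b29⊕b30⊕b31 = 0⊕1⊕1⊕1⊕0⊕0⊕0⊕1⊕0⊕0⊕0⊕1⊕1⊕0⊕0⊕1 = 1
s16: b16⊕b17⊕b18⊕b19⊕b20⊕b21⊕b22⊕b23⊕b24⊕b25⊕b26⊕b27⊕b28⊕b29⊕b30⊕b31 = 1⊕1⊕1⊕1⊕1⊕1⊕0⊕1⊕0⊕0⊕0⊕1⊕1⊕0⊕0⊕1 = 0
Syndrome (s16...s1) = 01011 → position 11.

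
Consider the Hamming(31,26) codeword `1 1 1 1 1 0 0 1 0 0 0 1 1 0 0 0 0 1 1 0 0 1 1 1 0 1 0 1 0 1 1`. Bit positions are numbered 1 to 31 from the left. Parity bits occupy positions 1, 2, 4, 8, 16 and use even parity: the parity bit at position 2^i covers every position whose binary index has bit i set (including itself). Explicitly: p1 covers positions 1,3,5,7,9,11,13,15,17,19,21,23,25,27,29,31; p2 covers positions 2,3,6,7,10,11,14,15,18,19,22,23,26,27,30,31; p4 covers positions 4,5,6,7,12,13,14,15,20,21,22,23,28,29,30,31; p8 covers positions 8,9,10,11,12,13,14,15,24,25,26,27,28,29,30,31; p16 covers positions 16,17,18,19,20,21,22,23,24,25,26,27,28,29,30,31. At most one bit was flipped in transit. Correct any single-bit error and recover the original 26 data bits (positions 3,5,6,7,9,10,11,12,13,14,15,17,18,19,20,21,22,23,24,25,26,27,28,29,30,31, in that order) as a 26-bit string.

11000001100011001010101011

s1: b1⊕b3⊕b5⊕b7⊕b9⊕b11⊕b13⊕b15⊕b17⊕b19⊕b21⊕b23⊕b25⊕b27⊕b29⊕b31 = 1⊕1⊕1⊕0⊕0⊕0⊕1⊕0⊕0⊕1⊕0⊕1⊕0⊕0⊕0⊕1 = 1
s2: b2⊕b3⊕b6⊕b7⊕b10⊕b11⊕b14⊕b15⊕b18⊕b19⊕b22⊕b23⊕b26⊕b27⊕b30⊕b31 = 1⊕1⊕0⊕0⊕0⊕0⊕0⊕0⊕1⊕1⊕1⊕1⊕1⊕0⊕1⊕1 = 1
s4: b4⊕b5⊕b6⊕b7⊕b12⊕b13⊕b14⊕b15⊕b20⊕b21⊕b22⊕b23⊕b28⊕b29⊕b30⊕b31 = 1⊕1⊕0⊕0⊕1⊕1⊕0⊕0⊕0⊕0⊕1⊕1⊕1⊕0⊕1⊕1 = 1
s8: b8⊕b9⊕b10⊕b11⊕b12⊕b13⊕b14⊕b15⊕b24⊕b25⊕b26⊕b27⊕b28⊕b29⊕b30⊕b31 = 1⊕0⊕0⊕0⊕1⊕1⊕0⊕0⊕1⊕0⊕1⊕0⊕1⊕0⊕1⊕1 = 0
s16: b16⊕b17⊕b18⊕b19⊕b20⊕b21⊕b22⊕b23⊕b24⊕b25⊕b26⊕b27⊕b28⊕b29⊕b30⊕b31 = 0⊕0⊕1⊕1⊕0⊕0⊕1⊕1⊕1⊕0⊕1⊕0⊕1⊕0⊕1⊕1 = 1
Syndrome (s16...s1) = 10111 → position 23.
Flip bit 23: corrected codeword = 1111100100011000011001010101011
Data bits at positions 3,5,6,7,9,10,11,12,13,14,15,17,18,19,20,21,22,23,24,25,26,27,28,29,30,31: 11000001100011001010101011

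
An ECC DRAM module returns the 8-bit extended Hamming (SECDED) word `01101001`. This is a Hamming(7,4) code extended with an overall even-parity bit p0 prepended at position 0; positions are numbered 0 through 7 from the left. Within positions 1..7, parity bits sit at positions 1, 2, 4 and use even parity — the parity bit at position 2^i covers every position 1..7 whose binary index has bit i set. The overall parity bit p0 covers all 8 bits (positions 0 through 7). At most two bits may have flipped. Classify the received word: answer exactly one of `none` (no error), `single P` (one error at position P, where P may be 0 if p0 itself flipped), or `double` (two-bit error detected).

s1: b1⊕b3⊕b5⊕b7 = 1⊕0⊕0⊕1 = 0
s2: b2⊕b3⊕b6⊕b7 = 1⊕0⊕0⊕1 = 0
s4: b4⊕b5⊕b6⊕b7 = 1⊕0⊕0⊕1 = 0
Syndrome (s4...s1) = 000 → position 0 (no error).
Overall parity (XOR of all 8 bits, including p0): 0⊕1⊕1⊕0⊕1⊕0⊕0⊕1 = 0
Overall=0, syndrome position=0 → no error.

none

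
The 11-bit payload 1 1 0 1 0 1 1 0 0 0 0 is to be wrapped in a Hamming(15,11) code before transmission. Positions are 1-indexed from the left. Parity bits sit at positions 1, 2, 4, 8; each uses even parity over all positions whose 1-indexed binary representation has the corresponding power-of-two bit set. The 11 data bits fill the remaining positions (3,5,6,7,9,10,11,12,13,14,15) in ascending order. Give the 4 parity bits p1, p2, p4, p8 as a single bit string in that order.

Place data bits at non-power-of-two positions: b3=1, b5=1, b6=0, b7=1, b9=0, b10=1, b11=1, b12=0, b13=0, b14=0, b15=0.
p1 = XOR of data positions {3,5,7,9,11,13,15} = 1⊕1⊕1⊕0⊕1⊕0⊕0 = 0
p2 = XOR of data positions {3,6,7,10,11,14,15} = 1⊕0⊕1⊕1⊕1⊕0⊕0 = 0
p4 = XOR of data positions {5,6,7,12,13,14,15} = 1⊕0⊕1⊕0⊕0⊕0⊕0 = 0
p8 = XOR of data positions {9,10,11,12,13,14,15} = 0⊕1⊕1⊕0⊕0⊕0⊕0 = 0
Parity bits p1,p2,p4,p8 = 0000

0000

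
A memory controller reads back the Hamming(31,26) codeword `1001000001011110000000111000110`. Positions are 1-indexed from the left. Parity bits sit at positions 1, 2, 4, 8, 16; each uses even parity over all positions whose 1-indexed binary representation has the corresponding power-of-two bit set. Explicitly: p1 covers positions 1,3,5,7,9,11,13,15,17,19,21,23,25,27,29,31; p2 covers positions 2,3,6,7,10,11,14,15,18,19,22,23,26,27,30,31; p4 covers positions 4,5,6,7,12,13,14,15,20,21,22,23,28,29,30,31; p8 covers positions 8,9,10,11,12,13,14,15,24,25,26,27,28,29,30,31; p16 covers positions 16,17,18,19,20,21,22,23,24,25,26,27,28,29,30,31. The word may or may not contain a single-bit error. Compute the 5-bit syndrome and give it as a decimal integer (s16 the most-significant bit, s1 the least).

s1: b1⊕b3⊕b5⊕b7⊕b9⊕b11⊕b13⊕b15⊕b17⊕b19⊕b21⊕b23⊕b25⊕b27⊕b29⊕b31 = 1⊕0⊕0⊕0⊕0⊕0⊕1⊕1⊕0⊕0⊕0⊕1⊕1⊕0⊕1⊕0 = 0
s2: b2⊕b3⊕b6⊕b7⊕b10⊕b11⊕b14⊕b15⊕b18⊕b19⊕b22⊕b23⊕b26⊕b27⊕b30⊕b31 = 0⊕0⊕0⊕0⊕1⊕0⊕1⊕1⊕0⊕0⊕0⊕1⊕0⊕0⊕1⊕0 = 1
s4: b4⊕b5⊕b6⊕b7⊕b12⊕b13⊕b14⊕b15⊕b20⊕b21⊕b22⊕b23⊕b28⊕b29⊕b30⊕b31 = 1⊕0⊕0⊕0⊕1⊕1⊕1⊕1⊕0⊕0⊕0⊕1⊕0⊕1⊕1⊕0 = 0
s8: b8⊕b9⊕b10⊕b11⊕b12⊕b13⊕b14⊕b15⊕b24⊕b25⊕b26⊕b27⊕b28⊕b29⊕b30⊕b31 = 0⊕0⊕1⊕0⊕1⊕1⊕1⊕1⊕1⊕1⊕0⊕0⊕0⊕1⊕1⊕0 = 1
s16: b16⊕b17⊕b18⊕b19⊕b20⊕b21⊕b22⊕b23⊕b24⊕b25⊕b26⊕b27⊕b28⊕b29⊕b30⊕b31 = 0⊕0⊕0⊕0⊕0⊕0⊕0⊕1⊕1⊕1⊕0⊕0⊕0⊕1⊕1⊕0 = 1
Syndrome (s16...s1) = 11010 → position 26.

26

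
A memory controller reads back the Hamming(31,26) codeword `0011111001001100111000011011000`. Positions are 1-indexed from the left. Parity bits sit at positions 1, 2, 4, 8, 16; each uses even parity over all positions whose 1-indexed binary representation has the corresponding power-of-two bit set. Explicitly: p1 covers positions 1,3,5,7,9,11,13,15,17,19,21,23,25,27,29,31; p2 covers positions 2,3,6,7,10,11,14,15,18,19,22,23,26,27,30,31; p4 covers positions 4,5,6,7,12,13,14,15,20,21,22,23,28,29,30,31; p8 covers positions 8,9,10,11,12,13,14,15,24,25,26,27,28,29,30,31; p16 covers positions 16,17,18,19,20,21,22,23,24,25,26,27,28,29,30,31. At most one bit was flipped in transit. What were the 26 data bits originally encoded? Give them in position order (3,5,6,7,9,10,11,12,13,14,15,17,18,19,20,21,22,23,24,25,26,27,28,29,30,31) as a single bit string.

11110100110111000011010000

s1: b1⊕b3⊕b5⊕b7⊕b9⊕b11⊕b13⊕b15⊕b17⊕b19⊕b21⊕b23⊕b25⊕b27⊕b29⊕b31 = 0⊕1⊕1⊕1⊕0⊕0⊕1⊕0⊕1⊕1⊕0⊕0⊕1⊕1⊕0⊕0 = 0
s2: b2⊕b3⊕b6⊕b7⊕b10⊕b11⊕b14⊕b15⊕b18⊕b19⊕b22⊕b23⊕b26⊕b27⊕b30⊕b31 = 0⊕1⊕1⊕1⊕1⊕0⊕1⊕0⊕1⊕1⊕0⊕0⊕0⊕1⊕0⊕0 = 0
s4: b4⊕b5⊕b6⊕b7⊕b12⊕b13⊕b14⊕b15⊕b20⊕b21⊕b22⊕b23⊕b28⊕b29⊕b30⊕b31 = 1⊕1⊕1⊕1⊕0⊕1⊕1⊕0⊕0⊕0⊕0⊕0⊕1⊕0⊕0⊕0 = 1
s8: b8⊕b9⊕b10⊕b11⊕b12⊕b13⊕b14⊕b15⊕b24⊕b25⊕b26⊕b27⊕b28⊕b29⊕b30⊕b31 = 0⊕0⊕1⊕0⊕0⊕1⊕1⊕0⊕1⊕1⊕0⊕1⊕1⊕0⊕0⊕0 = 1
s16: b16⊕b17⊕b18⊕b19⊕b20⊕b21⊕b22⊕b23⊕b24⊕b25⊕b26⊕b27⊕b28⊕b29⊕b30⊕b31 = 0⊕1⊕1⊕1⊕0⊕0⊕0⊕0⊕1⊕1⊕0⊕1⊕1⊕0⊕0⊕0 = 1
Syndrome (s16...s1) = 11100 → position 28.
Flip bit 28: corrected codeword = 0011111001001100111000011010000
Data bits at positions 3,5,6,7,9,10,11,12,13,14,15,17,18,19,20,21,22,23,24,25,26,27,28,29,30,31: 11110100110111000011010000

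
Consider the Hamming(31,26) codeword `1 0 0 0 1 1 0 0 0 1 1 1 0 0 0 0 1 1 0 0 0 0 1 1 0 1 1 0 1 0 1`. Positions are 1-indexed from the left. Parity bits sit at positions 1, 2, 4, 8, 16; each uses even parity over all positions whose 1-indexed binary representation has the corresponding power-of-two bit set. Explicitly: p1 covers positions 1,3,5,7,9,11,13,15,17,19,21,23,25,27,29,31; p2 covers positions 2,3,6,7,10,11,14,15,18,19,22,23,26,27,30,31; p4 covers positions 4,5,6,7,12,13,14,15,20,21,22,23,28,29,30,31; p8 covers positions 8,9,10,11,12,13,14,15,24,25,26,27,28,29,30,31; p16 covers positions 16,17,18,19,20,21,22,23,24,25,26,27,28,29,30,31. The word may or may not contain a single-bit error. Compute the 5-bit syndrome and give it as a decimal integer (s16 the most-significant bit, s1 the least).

0

s1: b1⊕b3⊕b5⊕b7⊕b9⊕b11⊕b13⊕b15⊕b17⊕b19⊕b21⊕b23⊕b25⊕b27⊕b29⊕b31 = 1⊕0⊕1⊕0⊕0⊕1⊕0⊕0⊕1⊕0⊕0⊕1⊕0⊕1⊕1⊕1 = 0
s2: b2⊕b3⊕b6⊕b7⊕b10⊕b11⊕b14⊕b15⊕b18⊕b19⊕b22⊕b23⊕b26⊕b27⊕b30⊕b31 = 0⊕0⊕1⊕0⊕1⊕1⊕0⊕0⊕1⊕0⊕0⊕1⊕1⊕1⊕0⊕1 = 0
s4: b4⊕b5⊕b6⊕b7⊕b12⊕b13⊕b14⊕b15⊕b20⊕b21⊕b22⊕b23⊕b28⊕b29⊕b30⊕b31 = 0⊕1⊕1⊕0⊕1⊕0⊕0⊕0⊕0⊕0⊕0⊕1⊕0⊕1⊕0⊕1 = 0
s8: b8⊕b9⊕b10⊕b11⊕b12⊕b13⊕b14⊕b15⊕b24⊕b25⊕b26⊕b27⊕b28⊕b29⊕b30⊕b31 = 0⊕0⊕1⊕1⊕1⊕0⊕0⊕0⊕1⊕0⊕1⊕1⊕0⊕1⊕0⊕1 = 0
s16: b16⊕b17⊕b18⊕b19⊕b20⊕b21⊕b22⊕b23⊕b24⊕b25⊕b26⊕b27⊕b28⊕b29⊕b30⊕b31 = 0⊕1⊕1⊕0⊕0⊕0⊕0⊕1⊕1⊕0⊕1⊕1⊕0⊕1⊕0⊕1 = 0
Syndrome (s16...s1) = 00000 → position 0 (no error).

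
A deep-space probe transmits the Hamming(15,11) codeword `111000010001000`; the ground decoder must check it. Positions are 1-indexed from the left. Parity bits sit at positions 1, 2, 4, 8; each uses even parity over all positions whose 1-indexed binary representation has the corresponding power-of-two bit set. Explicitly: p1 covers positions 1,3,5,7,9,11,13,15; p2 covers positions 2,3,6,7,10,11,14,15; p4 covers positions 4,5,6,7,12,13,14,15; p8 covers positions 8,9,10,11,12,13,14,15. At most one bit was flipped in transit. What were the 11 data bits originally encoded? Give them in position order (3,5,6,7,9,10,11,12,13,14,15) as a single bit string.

s1: b1⊕b3⊕b5⊕b7⊕b9⊕b11⊕b13⊕b15 = 1⊕1⊕0⊕0⊕0⊕0⊕0⊕0 = 0
s2: b2⊕b3⊕b6⊕b7⊕b10⊕b11⊕b14⊕b15 = 1⊕1⊕0⊕0⊕0⊕0⊕0⊕0 = 0
s4: b4⊕b5⊕b6⊕b7⊕b12⊕b13⊕b14⊕b15 = 0⊕0⊕0⊕0⊕1⊕0⊕0⊕0 = 1
s8: b8⊕b9⊕b10⊕b11⊕b12⊕b13⊕b14⊕b15 = 1⊕0⊕0⊕0⊕1⊕0⊕0⊕0 = 0
Syndrome (s8...s1) = 0100 → position 4.
Flip bit 4: corrected codeword = 111100010001000
Data bits at positions 3,5,6,7,9,10,11,12,13,14,15: 10000001000

10000001000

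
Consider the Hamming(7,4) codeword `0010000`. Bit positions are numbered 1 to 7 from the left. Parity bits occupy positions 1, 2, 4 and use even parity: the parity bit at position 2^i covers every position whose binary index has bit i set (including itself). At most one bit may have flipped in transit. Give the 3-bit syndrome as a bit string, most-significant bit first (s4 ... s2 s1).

011

s1: b1⊕b3⊕b5⊕b7 = 0⊕1⊕0⊕0 = 1
s2: b2⊕b3⊕b6⊕b7 = 0⊕1⊕0⊕0 = 1
s4: b4⊕b5⊕b6⊕b7 = 0⊕0⊕0⊕0 = 0
Syndrome (s4...s1) = 011 → position 3.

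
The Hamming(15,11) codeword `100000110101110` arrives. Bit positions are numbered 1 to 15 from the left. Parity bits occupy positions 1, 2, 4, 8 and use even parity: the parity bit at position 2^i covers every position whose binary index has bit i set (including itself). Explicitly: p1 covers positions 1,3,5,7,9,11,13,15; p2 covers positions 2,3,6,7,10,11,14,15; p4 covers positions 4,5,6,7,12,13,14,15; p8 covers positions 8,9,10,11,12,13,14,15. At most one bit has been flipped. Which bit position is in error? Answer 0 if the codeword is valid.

s1: b1⊕b3⊕b5⊕b7⊕b9⊕b11⊕b13⊕b15 = 1⊕0⊕0⊕1⊕0⊕0⊕1⊕0 = 1
s2: b2⊕b3⊕b6⊕b7⊕b10⊕b11⊕b14⊕b15 = 0⊕0⊕0⊕1⊕1⊕0⊕1⊕0 = 1
s4: b4⊕b5⊕b6⊕b7⊕b12⊕b13⊕b14⊕b15 = 0⊕0⊕0⊕1⊕1⊕1⊕1⊕0 = 0
s8: b8⊕b9⊕b10⊕b11⊕b12⊕b13⊕b14⊕b15 = 1⊕0⊕1⊕0⊕1⊕1⊕1⊕0 = 1
Syndrome (s8...s1) = 1011 → position 11.

11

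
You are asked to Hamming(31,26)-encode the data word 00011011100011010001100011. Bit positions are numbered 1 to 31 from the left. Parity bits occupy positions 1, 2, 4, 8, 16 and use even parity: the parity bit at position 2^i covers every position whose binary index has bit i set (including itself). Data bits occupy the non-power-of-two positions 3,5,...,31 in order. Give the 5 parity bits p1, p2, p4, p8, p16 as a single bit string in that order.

Place data bits at non-power-of-two positions: b3=0, b5=0, b6=0, b7=1, b9=1, b10=0, b11=1, b12=1, b13=1, b14=0, b15=0, b17=0, b18=1, b19=1, b20=0, b21=1, b22=0, b23=0, b24=0, b25=1, b26=1, b27=0, b28=0, b29=0, b30=1, b31=1.
p1 = XOR of data positions {3,5,7,9,11,13,15,17,19,21,23,25,27,29,31} = 0⊕0⊕1⊕1⊕1⊕1⊕0⊕0⊕1⊕1⊕0⊕1⊕0⊕0⊕1 = 0
p2 = XOR of data positions {3,6,7,10,11,14,15,18,19,22,23,26,27,30,31} = 0⊕0⊕1⊕0⊕1⊕0⊕0⊕1⊕1⊕0⊕0⊕1⊕0⊕1⊕1 = 1
p4 = XOR of data positions {5,6,7,12,13,14,15,20,21,22,23,28,29,30,31} = 0⊕0⊕1⊕1⊕1⊕0⊕0⊕0⊕1⊕0⊕0⊕0⊕0⊕1⊕1 = 0
p8 = XOR of data positions {9,10,11,12,13,14,15,24,25,26,27,28,29,30,31} = 1⊕0⊕1⊕1⊕1⊕0⊕0⊕0⊕1⊕1⊕0⊕0⊕0⊕1⊕1 = 0
p16 = XOR of data positions {17,18,19,20,21,22,23,24,25,26,27,28,29,30,31} = 0⊕1⊕1⊕0⊕1⊕0⊕0⊕0⊕1⊕1⊕0⊕0⊕0⊕1⊕1 = 1
Parity bits p1,p2,p4,p8,p16 = 01001

01001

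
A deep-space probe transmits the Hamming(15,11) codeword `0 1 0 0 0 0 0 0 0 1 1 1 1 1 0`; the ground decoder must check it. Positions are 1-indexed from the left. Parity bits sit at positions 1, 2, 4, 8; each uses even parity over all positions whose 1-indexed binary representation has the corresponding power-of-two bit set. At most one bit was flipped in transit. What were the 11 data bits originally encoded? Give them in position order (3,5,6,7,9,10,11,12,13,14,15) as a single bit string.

s1: b1⊕b3⊕b5⊕b7⊕b9⊕b11⊕b13⊕b15 = 0⊕0⊕0⊕0⊕0⊕1⊕1⊕0 = 0
s2: b2⊕b3⊕b6⊕b7⊕b10⊕b11⊕b14⊕b15 = 1⊕0⊕0⊕0⊕1⊕1⊕1⊕0 = 0
s4: b4⊕b5⊕b6⊕b7⊕b12⊕b13⊕b14⊕b15 = 0⊕0⊕0⊕0⊕1⊕1⊕1⊕0 = 1
s8: b8⊕b9⊕b10⊕b11⊕b12⊕b13⊕b14⊕b15 = 0⊕0⊕1⊕1⊕1⊕1⊕1⊕0 = 1
Syndrome (s8...s1) = 1100 → position 12.
Flip bit 12: corrected codeword = 010000000110110
Data bits at positions 3,5,6,7,9,10,11,12,13,14,15: 00000110110

00000110110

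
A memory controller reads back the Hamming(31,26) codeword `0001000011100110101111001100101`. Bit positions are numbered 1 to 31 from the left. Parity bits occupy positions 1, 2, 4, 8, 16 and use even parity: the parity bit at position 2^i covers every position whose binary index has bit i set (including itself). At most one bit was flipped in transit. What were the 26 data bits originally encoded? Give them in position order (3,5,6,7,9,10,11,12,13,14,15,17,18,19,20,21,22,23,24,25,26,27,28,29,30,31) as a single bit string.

00001110011101111000100101

s1: b1⊕b3⊕b5⊕b7⊕b9⊕b11⊕b13⊕b15⊕b17⊕b19⊕b21⊕b23⊕b25⊕b27⊕b29⊕b31 = 0⊕0⊕0⊕0⊕1⊕1⊕0⊕1⊕1⊕1⊕1⊕0⊕1⊕0⊕1⊕1 = 1
s2: b2⊕b3⊕b6⊕b7⊕b10⊕b11⊕b14⊕b15⊕b18⊕b19⊕b22⊕b23⊕b26⊕b27⊕b30⊕b31 = 0⊕0⊕0⊕0⊕1⊕1⊕1⊕1⊕0⊕1⊕1⊕0⊕1⊕0⊕0⊕1 = 0
s4: b4⊕b5⊕b6⊕b7⊕b12⊕b13⊕b14⊕b15⊕b20⊕b21⊕b22⊕b23⊕b28⊕b29⊕b30⊕b31 = 1⊕0⊕0⊕0⊕0⊕0⊕1⊕1⊕1⊕1⊕1⊕0⊕0⊕1⊕0⊕1 = 0
s8: b8⊕b9⊕b10⊕b11⊕b12⊕b13⊕b14⊕b15⊕b24⊕b25⊕b26⊕b27⊕b28⊕b29⊕b30⊕b31 = 0⊕1⊕1⊕1⊕0⊕0⊕1⊕1⊕0⊕1⊕1⊕0⊕0⊕1⊕0⊕1 = 1
s16: b16⊕b17⊕b18⊕b19⊕b20⊕b21⊕b22⊕b23⊕b24⊕b25⊕b26⊕b27⊕b28⊕b29⊕b30⊕b31 = 0⊕1⊕0⊕1⊕1⊕1⊕1⊕0⊕0⊕1⊕1⊕0⊕0⊕1⊕0⊕1 = 1
Syndrome (s16...s1) = 11001 → position 25.
Flip bit 25: corrected codeword = 0001000011100110101111000100101
Data bits at positions 3,5,6,7,9,10,11,12,13,14,15,17,18,19,20,21,22,23,24,25,26,27,28,29,30,31: 00001110011101111000100101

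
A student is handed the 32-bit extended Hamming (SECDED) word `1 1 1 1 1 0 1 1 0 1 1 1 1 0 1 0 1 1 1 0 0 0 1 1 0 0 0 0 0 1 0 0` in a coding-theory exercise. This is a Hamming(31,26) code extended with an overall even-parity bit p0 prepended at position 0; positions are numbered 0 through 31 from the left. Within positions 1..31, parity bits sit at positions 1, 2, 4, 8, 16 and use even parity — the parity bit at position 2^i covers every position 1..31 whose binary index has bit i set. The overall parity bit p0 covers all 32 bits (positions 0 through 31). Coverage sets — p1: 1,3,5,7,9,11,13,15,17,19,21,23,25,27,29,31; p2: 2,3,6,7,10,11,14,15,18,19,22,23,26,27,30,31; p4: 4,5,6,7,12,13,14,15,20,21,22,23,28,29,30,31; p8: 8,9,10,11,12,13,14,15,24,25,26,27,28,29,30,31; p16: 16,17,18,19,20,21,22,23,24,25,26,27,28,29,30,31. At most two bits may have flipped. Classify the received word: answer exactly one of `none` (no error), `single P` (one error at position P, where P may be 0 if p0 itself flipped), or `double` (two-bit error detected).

s1: b1⊕b3⊕b5⊕b7⊕b9⊕b11⊕b13⊕b15⊕b17⊕b19⊕b21⊕b23⊕b25⊕b27⊕b29⊕b31 = 1⊕1⊕0⊕1⊕1⊕1⊕0⊕0⊕1⊕0⊕0⊕1⊕0⊕0⊕1⊕0 = 0
s2: b2⊕b3⊕b6⊕b7⊕b10⊕b11⊕b14⊕b15⊕b18⊕b19⊕b22⊕b23⊕b26⊕b27⊕b30⊕b31 = 1⊕1⊕1⊕1⊕1⊕1⊕1⊕0⊕1⊕0⊕1⊕1⊕0⊕0⊕0⊕0 = 0
s4: b4⊕b5⊕b6⊕b7⊕b12⊕b13⊕b14⊕b15⊕b20⊕b21⊕b22⊕b23⊕b28⊕b29⊕b30⊕b31 = 1⊕0⊕1⊕1⊕1⊕0⊕1⊕0⊕0⊕0⊕1⊕1⊕0⊕1⊕0⊕0 = 0
s8: b8⊕b9⊕b10⊕b11⊕b12⊕b13⊕b14⊕b15⊕b24⊕b25⊕b26⊕b27⊕b28⊕b29⊕b30⊕b31 = 0⊕1⊕1⊕1⊕1⊕0⊕1⊕0⊕0⊕0⊕0⊕0⊕0⊕1⊕0⊕0 = 0
s16: b16⊕b17⊕b18⊕b19⊕b20⊕b21⊕b22⊕b23⊕b24⊕b25⊕b26⊕b27⊕b28⊕b29⊕b30⊕b31 = 1⊕1⊕1⊕0⊕0⊕0⊕1⊕1⊕0⊕0⊕0⊕0⊕0⊕1⊕0⊕0 = 0
Syndrome (s16...s1) = 00000 → position 0 (no error).
Overall parity (XOR of all 32 bits, including p0): 1⊕1⊕1⊕1⊕1⊕0⊕1⊕1⊕0⊕1⊕1⊕1⊕1⊕0⊕1⊕0⊕1⊕1⊕1⊕0⊕0⊕0⊕1⊕1⊕0⊕0⊕0⊕0⊕0⊕1⊕0⊕0 = 0
Overall=0, syndrome position=0 → no error.

none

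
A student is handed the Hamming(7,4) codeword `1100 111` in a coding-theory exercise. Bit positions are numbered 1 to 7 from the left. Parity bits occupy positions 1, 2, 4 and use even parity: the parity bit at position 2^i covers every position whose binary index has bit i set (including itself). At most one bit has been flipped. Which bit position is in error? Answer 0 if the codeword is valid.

7

s1: b1⊕b3⊕b5⊕b7 = 1⊕0⊕1⊕1 = 1
s2: b2⊕b3⊕b6⊕b7 = 1⊕0⊕1⊕1 = 1
s4: b4⊕b5⊕b6⊕b7 = 0⊕1⊕1⊕1 = 1
Syndrome (s4...s1) = 111 → position 7.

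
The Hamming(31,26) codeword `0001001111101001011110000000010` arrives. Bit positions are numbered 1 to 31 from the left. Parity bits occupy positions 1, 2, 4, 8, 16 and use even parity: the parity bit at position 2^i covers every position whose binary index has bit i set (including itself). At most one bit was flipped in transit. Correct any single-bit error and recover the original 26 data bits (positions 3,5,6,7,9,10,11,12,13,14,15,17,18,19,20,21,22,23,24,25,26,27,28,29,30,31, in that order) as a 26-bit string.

s1: b1⊕b3⊕b5⊕b7⊕b9⊕b11⊕b13⊕b15⊕b17⊕b19⊕b21⊕b23⊕b25⊕b27⊕b29⊕b31 = 0⊕0⊕0⊕1⊕1⊕1⊕1⊕0⊕0⊕1⊕1⊕0⊕0⊕0⊕0⊕0 = 0
s2: b2⊕b3⊕b6⊕b7⊕b10⊕b11⊕b14⊕b15⊕b18⊕b19⊕b22⊕b23⊕b26⊕b27⊕b30⊕b31 = 0⊕0⊕0⊕1⊕1⊕1⊕0⊕0⊕1⊕1⊕0⊕0⊕0⊕0⊕1⊕0 = 0
s4: b4⊕b5⊕b6⊕b7⊕b12⊕b13⊕b14⊕b15⊕b20⊕b21⊕b22⊕b23⊕b28⊕b29⊕b30⊕b31 = 1⊕0⊕0⊕1⊕0⊕1⊕0⊕0⊕1⊕1⊕0⊕0⊕0⊕0⊕1⊕0 = 0
s8: b8⊕b9⊕b10⊕b11⊕b12⊕b13⊕b14⊕b15⊕b24⊕b25⊕b26⊕b27⊕b28⊕b29⊕b30⊕b31 = 1⊕1⊕1⊕1⊕0⊕1⊕0⊕0⊕0⊕0⊕0⊕0⊕0⊕0⊕1⊕0 = 0
s16: b16⊕b17⊕b18⊕b19⊕b20⊕b21⊕b22⊕b23⊕b24⊕b25⊕b26⊕b27⊕b28⊕b29⊕b30⊕b31 = 1⊕0⊕1⊕1⊕1⊕1⊕0⊕0⊕0⊕0⊕0⊕0⊕0⊕0⊕1⊕0 = 0
Syndrome (s16...s1) = 00000 → position 0 (no error).
No correction needed.
Data bits at positions 3,5,6,7,9,10,11,12,13,14,15,17,18,19,20,21,22,23,24,25,26,27,28,29,30,31: 00011110100011110000000010

00011110100011110000000010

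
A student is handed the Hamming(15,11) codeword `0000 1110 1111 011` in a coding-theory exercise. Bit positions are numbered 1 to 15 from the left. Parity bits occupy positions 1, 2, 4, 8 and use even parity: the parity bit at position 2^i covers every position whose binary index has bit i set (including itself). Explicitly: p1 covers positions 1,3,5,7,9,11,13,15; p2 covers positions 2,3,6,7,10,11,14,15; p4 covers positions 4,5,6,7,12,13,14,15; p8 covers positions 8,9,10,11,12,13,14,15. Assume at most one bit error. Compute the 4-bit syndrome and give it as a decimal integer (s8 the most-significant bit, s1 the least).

1

s1: b1⊕b3⊕b5⊕b7⊕b9⊕b11⊕b13⊕b15 = 0⊕0⊕1⊕1⊕1⊕1⊕0⊕1 = 1
s2: b2⊕b3⊕b6⊕b7⊕b10⊕b11⊕b14⊕b15 = 0⊕0⊕1⊕1⊕1⊕1⊕1⊕1 = 0
s4: b4⊕b5⊕b6⊕b7⊕b12⊕b13⊕b14⊕b15 = 0⊕1⊕1⊕1⊕1⊕0⊕1⊕1 = 0
s8: b8⊕b9⊕b10⊕b11⊕b12⊕b13⊕b14⊕b15 = 0⊕1⊕1⊕1⊕1⊕0⊕1⊕1 = 0
Syndrome (s8...s1) = 0001 → position 1.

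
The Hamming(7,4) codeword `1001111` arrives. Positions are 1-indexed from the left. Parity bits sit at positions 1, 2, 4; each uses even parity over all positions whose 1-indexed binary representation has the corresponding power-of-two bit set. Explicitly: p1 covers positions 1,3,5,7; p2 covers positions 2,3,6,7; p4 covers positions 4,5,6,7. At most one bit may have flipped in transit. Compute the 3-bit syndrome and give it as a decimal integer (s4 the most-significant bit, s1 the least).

1

s1: b1⊕b3⊕b5⊕b7 = 1⊕0⊕1⊕1 = 1
s2: b2⊕b3⊕b6⊕b7 = 0⊕0⊕1⊕1 = 0
s4: b4⊕b5⊕b6⊕b7 = 1⊕1⊕1⊕1 = 0
Syndrome (s4...s1) = 001 → position 1.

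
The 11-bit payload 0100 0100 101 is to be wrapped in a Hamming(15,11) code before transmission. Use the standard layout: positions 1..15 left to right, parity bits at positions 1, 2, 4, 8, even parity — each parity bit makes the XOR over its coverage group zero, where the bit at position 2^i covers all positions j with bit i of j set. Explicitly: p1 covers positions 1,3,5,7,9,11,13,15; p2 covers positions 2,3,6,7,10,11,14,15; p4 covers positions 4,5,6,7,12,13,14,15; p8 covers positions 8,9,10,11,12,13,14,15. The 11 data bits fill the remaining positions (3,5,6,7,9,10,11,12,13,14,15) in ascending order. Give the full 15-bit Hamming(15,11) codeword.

Place data bits at non-power-of-two positions: b3=0, b5=1, b6=0, b7=0, b9=0, b10=1, b11=0, b12=0, b13=1, b14=0, b15=1.
p1 = XOR of data positions {3,5,7,9,11,13,15} = 0⊕1⊕0⊕0⊕0⊕1⊕1 = 1
p2 = XOR of data positions {3,6,7,10,11,14,15} = 0⊕0⊕0⊕1⊕0⊕0⊕1 = 0
p4 = XOR of data positions {5,6,7,12,13,14,15} = 1⊕0⊕0⊕0⊕1⊕0⊕1 = 1
p8 = XOR of data positions {9,10,11,12,13,14,15} = 0⊕1⊕0⊕0⊕1⊕0⊕1 = 1
Codeword b1..b15 = 100110010100101

100110010100101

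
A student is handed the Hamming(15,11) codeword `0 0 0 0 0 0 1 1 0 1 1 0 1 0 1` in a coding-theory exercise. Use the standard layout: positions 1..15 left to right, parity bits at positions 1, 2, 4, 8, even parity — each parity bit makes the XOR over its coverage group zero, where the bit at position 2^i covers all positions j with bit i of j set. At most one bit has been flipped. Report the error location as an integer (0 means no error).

s1: b1⊕b3⊕b5⊕b7⊕b9⊕b11⊕b13⊕b15 = 0⊕0⊕0⊕1⊕0⊕1⊕1⊕1 = 0
s2: b2⊕b3⊕b6⊕b7⊕b10⊕b11⊕b14⊕b15 = 0⊕0⊕0⊕1⊕1⊕1⊕0⊕1 = 0
s4: b4⊕b5⊕b6⊕b7⊕b12⊕b13⊕b14⊕b15 = 0⊕0⊕0⊕1⊕0⊕1⊕0⊕1 = 1
s8: b8⊕b9⊕b10⊕b11⊕b12⊕b13⊕b14⊕b15 = 1⊕0⊕1⊕1⊕0⊕1⊕0⊕1 = 1
Syndrome (s8...s1) = 1100 → position 12.

12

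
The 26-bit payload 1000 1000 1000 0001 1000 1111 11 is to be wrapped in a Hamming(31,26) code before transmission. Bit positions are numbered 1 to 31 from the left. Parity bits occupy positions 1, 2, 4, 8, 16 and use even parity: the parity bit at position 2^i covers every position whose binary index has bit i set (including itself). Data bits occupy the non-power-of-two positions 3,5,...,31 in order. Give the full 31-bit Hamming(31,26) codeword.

Place data bits at non-power-of-two positions: b3=1, b5=0, b6=0, b7=0, b9=1, b10=0, b11=0, b12=0, b13=1, b14=0, b15=0, b17=0, b18=0, b19=0, b20=0, b21=1, b22=1, b23=0, b24=0, b25=0, b26=1, b27=1, b28=1, b29=1, b30=1, b31=1.
p1 = XOR of data positions {3,5,7,9,11,13,15,17,19,21,23,25,27,29,31} = 1⊕0⊕0⊕1⊕0⊕1⊕0⊕0⊕0⊕1⊕0⊕0⊕1⊕1⊕1 = 1
p2 = XOR of data positions {3,6,7,10,11,14,15,18,19,22,23,26,27,30,31} = 1⊕0⊕0⊕0⊕0⊕0⊕0⊕0⊕0⊕1⊕0⊕1⊕1⊕1⊕1 = 0
p4 = XOR of data positions {5,6,7,12,13,14,15,20,21,22,23,28,29,30,31} = 0⊕0⊕0⊕0⊕1⊕0⊕0⊕0⊕1⊕1⊕0⊕1⊕1⊕1⊕1 = 1
p8 = XOR of data positions {9,10,11,12,13,14,15,24,25,26,27,28,29,30,31} = 1⊕0⊕0⊕0⊕1⊕0⊕0⊕0⊕0⊕1⊕1⊕1⊕1⊕1⊕1 = 0
p16 = XOR of data positions {17,18,19,20,21,22,23,24,25,26,27,28,29,30,31} = 0⊕0⊕0⊕0⊕1⊕1⊕0⊕0⊕0⊕1⊕1⊕1⊕1⊕1⊕1 = 0
Codeword b1..b31 = 1011000010001000000011000111111

1011000010001000000011000111111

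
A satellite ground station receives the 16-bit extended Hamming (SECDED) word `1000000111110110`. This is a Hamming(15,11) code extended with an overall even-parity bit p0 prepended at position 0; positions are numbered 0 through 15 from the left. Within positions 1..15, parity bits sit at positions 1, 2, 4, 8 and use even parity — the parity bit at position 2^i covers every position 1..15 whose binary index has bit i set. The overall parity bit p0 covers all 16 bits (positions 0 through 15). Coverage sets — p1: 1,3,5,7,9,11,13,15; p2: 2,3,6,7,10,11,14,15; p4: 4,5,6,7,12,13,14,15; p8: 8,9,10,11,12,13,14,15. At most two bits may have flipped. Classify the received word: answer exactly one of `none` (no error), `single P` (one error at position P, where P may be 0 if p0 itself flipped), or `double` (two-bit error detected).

double

s1: b1⊕b3⊕b5⊕b7⊕b9⊕b11⊕b13⊕b15 = 0⊕0⊕0⊕1⊕1⊕1⊕1⊕0 = 0
s2: b2⊕b3⊕b6⊕b7⊕b10⊕b11⊕b14⊕b15 = 0⊕0⊕0⊕1⊕1⊕1⊕1⊕0 = 0
s4: b4⊕b5⊕b6⊕b7⊕b12⊕b13⊕b14⊕b15 = 0⊕0⊕0⊕1⊕0⊕1⊕1⊕0 = 1
s8: b8⊕b9⊕b10⊕b11⊕b12⊕b13⊕b14⊕b15 = 1⊕1⊕1⊕1⊕0⊕1⊕1⊕0 = 0
Syndrome (s8...s1) = 0100 → position 4.
Overall parity (XOR of all 16 bits, including p0): 1⊕0⊕0⊕0⊕0⊕0⊕0⊕1⊕1⊕1⊕1⊕1⊕0⊕1⊕1⊕0 = 0
Overall=0, syndrome position=4 → double-bit error detected (uncorrectable).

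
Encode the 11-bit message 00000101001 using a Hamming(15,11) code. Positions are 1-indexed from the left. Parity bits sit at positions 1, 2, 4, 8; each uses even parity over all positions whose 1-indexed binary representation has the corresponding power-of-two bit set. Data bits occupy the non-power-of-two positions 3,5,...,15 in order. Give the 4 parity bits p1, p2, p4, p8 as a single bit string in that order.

Place data bits at non-power-of-two positions: b3=0, b5=0, b6=0, b7=0, b9=0, b10=1, b11=0, b12=1, b13=0, b14=0, b15=1.
p1 = XOR of data positions {3,5,7,9,11,13,15} = 0⊕0⊕0⊕0⊕0⊕0⊕1 = 1
p2 = XOR of data positions {3,6,7,10,11,14,15} = 0⊕0⊕0⊕1⊕0⊕0⊕1 = 0
p4 = XOR of data positions {5,6,7,12,13,14,15} = 0⊕0⊕0⊕1⊕0⊕0⊕1 = 0
p8 = XOR of data positions {9,10,11,12,13,14,15} = 0⊕1⊕0⊕1⊕0⊕0⊕1 = 1
Parity bits p1,p2,p4,p8 = 1001

1001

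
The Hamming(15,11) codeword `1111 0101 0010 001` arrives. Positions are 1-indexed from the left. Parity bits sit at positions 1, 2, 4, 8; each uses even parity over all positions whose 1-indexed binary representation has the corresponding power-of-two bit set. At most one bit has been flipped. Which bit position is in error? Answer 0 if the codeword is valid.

14

s1: b1⊕b3⊕b5⊕b7⊕b9⊕b11⊕b13⊕b15 = 1⊕1⊕0⊕0⊕0⊕1⊕0⊕1 = 0
s2: b2⊕b3⊕b6⊕b7⊕b10⊕b11⊕b14⊕b15 = 1⊕1⊕1⊕0⊕0⊕1⊕0⊕1 = 1
s4: b4⊕b5⊕b6⊕b7⊕b12⊕b13⊕b14⊕b15 = 1⊕0⊕1⊕0⊕0⊕0⊕0⊕1 = 1
s8: b8⊕b9⊕b10⊕b11⊕b12⊕b13⊕b14⊕b15 = 1⊕0⊕0⊕1⊕0⊕0⊕0⊕1 = 1
Syndrome (s8...s1) = 1110 → position 14.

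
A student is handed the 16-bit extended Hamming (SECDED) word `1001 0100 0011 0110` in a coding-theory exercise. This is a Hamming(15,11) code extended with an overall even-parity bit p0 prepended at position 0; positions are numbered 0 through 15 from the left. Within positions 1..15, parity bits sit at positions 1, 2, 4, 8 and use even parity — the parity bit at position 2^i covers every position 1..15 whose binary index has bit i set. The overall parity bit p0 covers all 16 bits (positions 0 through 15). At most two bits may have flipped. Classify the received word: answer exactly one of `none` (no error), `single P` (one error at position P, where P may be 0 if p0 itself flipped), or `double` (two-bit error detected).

s1: b1⊕b3⊕b5⊕b7⊕b9⊕b11⊕b13⊕b15 = 0⊕1⊕1⊕0⊕0⊕1⊕1⊕0 = 0
s2: b2⊕b3⊕b6⊕b7⊕b10⊕b11⊕b14⊕b15 = 0⊕1⊕0⊕0⊕1⊕1⊕1⊕0 = 0
s4: b4⊕b5⊕b6⊕b7⊕b12⊕b13⊕b14⊕b15 = 0⊕1⊕0⊕0⊕0⊕1⊕1⊕0 = 1
s8: b8⊕b9⊕b10⊕b11⊕b12⊕b13⊕b14⊕b15 = 0⊕0⊕1⊕1⊕0⊕1⊕1⊕0 = 0
Syndrome (s8...s1) = 0100 → position 4.
Overall parity (XOR of all 16 bits, including p0): 1⊕0⊕0⊕1⊕0⊕1⊕0⊕0⊕0⊕0⊕1⊕1⊕0⊕1⊕1⊕0 = 1
Overall=1, syndrome position=4 → single-bit error at position 4.

single 4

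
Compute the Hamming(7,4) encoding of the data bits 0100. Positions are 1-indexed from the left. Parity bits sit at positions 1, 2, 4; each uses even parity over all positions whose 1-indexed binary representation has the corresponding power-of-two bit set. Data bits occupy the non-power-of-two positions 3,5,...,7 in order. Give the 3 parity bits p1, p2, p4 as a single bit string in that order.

101

Place data bits at non-power-of-two positions: b3=0, b5=1, b6=0, b7=0.
p1 = XOR of data positions {3,5,7} = 0⊕1⊕0 = 1
p2 = XOR of data positions {3,6,7} = 0⊕0⊕0 = 0
p4 = XOR of data positions {5,6,7} = 1⊕0⊕0 = 1
Parity bits p1,p2,p4 = 101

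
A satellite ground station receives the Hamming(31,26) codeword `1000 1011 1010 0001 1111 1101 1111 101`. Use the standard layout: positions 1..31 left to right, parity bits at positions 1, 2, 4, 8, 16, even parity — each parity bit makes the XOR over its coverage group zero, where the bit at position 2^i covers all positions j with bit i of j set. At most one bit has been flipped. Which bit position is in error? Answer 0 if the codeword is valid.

0

s1: b1⊕b3⊕b5⊕b7⊕b9⊕b11⊕b13⊕b15⊕b17⊕b19⊕b21⊕b23⊕b25⊕b27⊕b29⊕b31 = 1⊕0⊕1⊕1⊕1⊕1⊕0⊕0⊕1⊕1⊕1⊕0⊕1⊕1⊕1⊕1 = 0
s2: b2⊕b3⊕b6⊕b7⊕b10⊕b11⊕b14⊕b15⊕b18⊕b19⊕b22⊕b23⊕b26⊕b27⊕b30⊕b31 = 0⊕0⊕0⊕1⊕0⊕1⊕0⊕0⊕1⊕1⊕1⊕0⊕1⊕1⊕0⊕1 = 0
s4: b4⊕b5⊕b6⊕b7⊕b12⊕b13⊕b14⊕b15⊕b20⊕b21⊕b22⊕b23⊕b28⊕b29⊕b30⊕b31 = 0⊕1⊕0⊕1⊕0⊕0⊕0⊕0⊕1⊕1⊕1⊕0⊕1⊕1⊕0⊕1 = 0
s8: b8⊕b9⊕b10⊕b11⊕b12⊕b13⊕b14⊕b15⊕b24⊕b25⊕b26⊕b27⊕b28⊕b29⊕b30⊕b31 = 1⊕1⊕0⊕1⊕0⊕0⊕0⊕0⊕1⊕1⊕1⊕1⊕1⊕1⊕0⊕1 = 0
s16: b16⊕b17⊕b18⊕b19⊕b20⊕b21⊕b22⊕b23⊕b24⊕b25⊕b26⊕b27⊕b28⊕b29⊕b30⊕b31 = 1⊕1⊕1⊕1⊕1⊕1⊕1⊕0⊕1⊕1⊕1⊕1⊕1⊕1⊕0⊕1 = 0
Syndrome (s16...s1) = 00000 → position 0 (no error).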